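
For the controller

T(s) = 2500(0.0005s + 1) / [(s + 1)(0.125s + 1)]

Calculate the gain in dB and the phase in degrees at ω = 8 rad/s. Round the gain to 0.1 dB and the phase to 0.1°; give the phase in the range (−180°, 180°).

At ω = 8 rad/s:
zero (1 + j8·0.0005) = 1 + j0.004 → |·| ≈ 1, ∠ ≈ 0.23°
pole (1 + j8·1) = 1 + j8 → |·| ≈ 8.0623, ∠ ≈ 82.87°
pole (1 + j8·0.125) = 1 + j1 → |·| ≈ 1.4142, ∠ ≈ 45.00°
|T| = 2500 · 1 / (8.0623 · 1.4142) ≈ 219.27
Gain = 20 log₁₀(219.27) ≈ 46.82 dB
∠T = (0.23°) − (82.87° + 45.00°) = -127.64°

46.8 dB, -127.6°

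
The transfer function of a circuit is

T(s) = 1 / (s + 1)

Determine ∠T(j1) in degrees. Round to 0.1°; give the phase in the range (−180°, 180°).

-45.0°

Substitute s = j1:
Numerator: 1 = 1 + j0
Denominator: (j1) + 1 = 1 + j1
|N| = √(1² + 0²) ≈ 1, ∠N ≈ 0.00°
|D| = √(1² + 1²) ≈ 1.4142, ∠D ≈ 45.00°
∠T = 0.00° − 45.00° = -45.00°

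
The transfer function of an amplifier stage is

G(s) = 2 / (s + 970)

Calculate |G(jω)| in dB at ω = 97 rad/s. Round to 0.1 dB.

Substitute s = j97:
Numerator: 2 = 2 + j0
Denominator: (j97) + 970 = 970 + j97
|N| = √(2² + 0²) ≈ 2, ∠N ≈ 0.00°
|D| = √(970² + 97²) ≈ 974.84, ∠D ≈ 5.71°
|G| = 2 / 974.84 ≈ 0.0020516
Gain = 20 log₁₀(0.0020516) ≈ -53.76 dB

-53.8 dB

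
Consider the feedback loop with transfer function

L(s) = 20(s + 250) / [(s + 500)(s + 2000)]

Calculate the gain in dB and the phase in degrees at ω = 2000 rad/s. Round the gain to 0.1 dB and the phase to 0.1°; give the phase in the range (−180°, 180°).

At s = jω = j2000:
zero (s+250): 250 + j2000 → |·| = √(250²+2000²) = √4062500 ≈ 2015.6, ∠ = arctan(2000/250) ≈ 82.87°
pole (s+500): 500 + j2000 → |·| = √(500²+2000²) = √4250000 ≈ 2061.6, ∠ = arctan(2000/500) ≈ 75.96°
pole (s+2000): 2000 + j2000 → |·| = √(2000²+2000²) = √8000000 ≈ 2828.4, ∠ = arctan(2000/2000) ≈ 45.00°
|L| = 20 · 2015.6 / 5.831e+06 ≈ 0.0069134
Gain = 20 log₁₀(0.0069134) ≈ -43.21 dB
∠L = 82.87° − 120.96° = -38.09°

-43.2 dB, -38.1°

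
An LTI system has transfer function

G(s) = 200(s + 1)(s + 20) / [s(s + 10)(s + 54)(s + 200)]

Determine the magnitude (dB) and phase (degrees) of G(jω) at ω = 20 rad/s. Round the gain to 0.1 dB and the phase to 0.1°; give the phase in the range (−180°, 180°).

-33.2 dB, -47.3°

At s = jω = j20:
zero (s+1): 1 + j20 → |·| = √(1²+20²) = √401 ≈ 20.025, ∠ = arctan(20/1) ≈ 87.14°
zero (s+20): 20 + j20 → |·| = √(20²+20²) = √800 ≈ 28.284, ∠ = arctan(20/20) ≈ 45.00°
pole (s+10): 10 + j20 → |·| = √(10²+20²) = √500 ≈ 22.361, ∠ = arctan(20/10) ≈ 63.43°
pole (s+54): 54 + j20 → |·| = √(54²+20²) = √3316 ≈ 57.585, ∠ = arctan(20/54) ≈ 20.32°
pole (s+200): 200 + j20 → |·| = √(200²+20²) = √40400 ≈ 201, ∠ = arctan(20/200) ≈ 5.71°
pole at origin: |s| = 20, ∠ = 90.00° (in denominator)
|G| = 200 · 566.39 / 5.1764e+06 ≈ 0.021884
Gain = 20 log₁₀(0.021884) ≈ -33.20 dB
∠G = 132.14° − 179.46° = -47.32°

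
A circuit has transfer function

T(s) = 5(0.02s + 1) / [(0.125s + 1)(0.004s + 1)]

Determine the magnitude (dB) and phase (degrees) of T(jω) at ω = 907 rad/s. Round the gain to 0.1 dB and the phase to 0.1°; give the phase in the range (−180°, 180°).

At ω = 907 rad/s:
zero (1 + j907·0.02) = 1 + j18.14 → |·| ≈ 18.168, ∠ ≈ 86.84°
pole (1 + j907·0.125) = 1 + j113.375 → |·| ≈ 113.38, ∠ ≈ 89.49°
pole (1 + j907·0.004) = 1 + j3.628 → |·| ≈ 3.7633, ∠ ≈ 74.59°
|T| = 5 · 18.168 / (113.38 · 3.7633) ≈ 0.2129
Gain = 20 log₁₀(0.2129) ≈ -13.44 dB
∠T = (86.84°) − (89.49° + 74.59°) = -77.24°

-13.4 dB, -77.2°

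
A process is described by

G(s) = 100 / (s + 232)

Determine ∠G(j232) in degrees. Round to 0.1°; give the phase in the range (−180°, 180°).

-45.0°

Substitute s = j232:
Numerator: 100 = 100 + j0
Denominator: (j232) + 232 = 232 + j232
|N| = √(100² + 0²) ≈ 100, ∠N ≈ 0.00°
|D| = √(232² + 232²) ≈ 328.1, ∠D ≈ 45.00°
∠G = 0.00° − 45.00° = -45.00°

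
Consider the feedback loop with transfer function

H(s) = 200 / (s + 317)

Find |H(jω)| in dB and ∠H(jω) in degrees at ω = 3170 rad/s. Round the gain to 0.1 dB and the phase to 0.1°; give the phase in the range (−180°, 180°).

-24.0 dB, -84.3°

Substitute s = j3170:
Numerator: 200 = 200 + j0
Denominator: (j3170) + 317 = 317 + j3170
|N| = √(200² + 0²) ≈ 200, ∠N ≈ 0.00°
|D| = √(317² + 3170²) ≈ 3185.8, ∠D ≈ 84.29°
|H| = 200 / 3185.8 ≈ 0.062779
Gain = 20 log₁₀(0.062779) ≈ -24.04 dB
∠H = 0.00° − 84.29° = -84.29°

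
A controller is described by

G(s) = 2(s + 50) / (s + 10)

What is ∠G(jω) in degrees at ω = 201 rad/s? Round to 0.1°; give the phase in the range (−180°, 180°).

At s = jω = j201:
zero (s+50): 50 + j201 → |·| = √(50²+201²) = √42901 ≈ 207.13, ∠ = arctan(201/50) ≈ 76.03°
pole (s+10): 10 + j201 → |·| = √(10²+201²) = √40501 ≈ 201.25, ∠ = arctan(201/10) ≈ 87.15°
∠G = 76.03° − 87.15° = -11.12°

-11.1°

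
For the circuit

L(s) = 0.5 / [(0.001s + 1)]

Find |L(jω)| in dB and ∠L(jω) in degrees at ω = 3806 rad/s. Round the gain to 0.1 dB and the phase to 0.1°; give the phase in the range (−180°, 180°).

At ω = 3806 rad/s:
pole (1 + j3806·0.001) = 1 + j3.806 → |·| ≈ 3.9352, ∠ ≈ 75.28°
|L| = 0.5 · 1 / (3.9352) ≈ 0.12706
Gain = 20 log₁₀(0.12706) ≈ -17.92 dB
∠L = (0°) − (75.28°) = -75.28°

-17.9 dB, -75.3°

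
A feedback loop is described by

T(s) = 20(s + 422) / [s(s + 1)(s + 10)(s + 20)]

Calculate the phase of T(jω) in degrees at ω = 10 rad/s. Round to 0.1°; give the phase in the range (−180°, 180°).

At s = jω = j10:
zero (s+422): 422 + j10 → |·| = √(422²+10²) = √178184 ≈ 422.12, ∠ = arctan(10/422) ≈ 1.36°
pole (s+1): 1 + j10 → |·| = √(1²+10²) = √101 ≈ 10.05, ∠ = arctan(10/1) ≈ 84.29°
pole (s+10): 10 + j10 → |·| = √(10²+10²) = √200 ≈ 14.142, ∠ = arctan(10/10) ≈ 45.00°
pole (s+20): 20 + j10 → |·| = √(20²+10²) = √500 ≈ 22.361, ∠ = arctan(10/20) ≈ 26.57°
pole at origin: |s| = 10, ∠ = 90.00° (in denominator)
∠T = 1.36° − 245.86° = -244.50° ≡ 115.50° (principal value)

115.5°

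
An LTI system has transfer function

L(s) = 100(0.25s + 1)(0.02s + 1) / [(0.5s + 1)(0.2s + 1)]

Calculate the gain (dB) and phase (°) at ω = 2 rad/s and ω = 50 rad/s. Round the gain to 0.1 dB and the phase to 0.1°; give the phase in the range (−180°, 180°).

At ω = 2 rad/s:
zero (1 + j2·0.25) = 1 + j0.5 → |·| ≈ 1.118, ∠ ≈ 26.57°
zero (1 + j2·0.02) = 1 + j0.04 → |·| ≈ 1.0008, ∠ ≈ 2.29°
pole (1 + j2·0.5) = 1 + j1 → |·| ≈ 1.4142, ∠ ≈ 45.00°
pole (1 + j2·0.2) = 1 + j0.4 → |·| ≈ 1.077, ∠ ≈ 21.80°
|L| = 100 · 1.118 · 1.0008 / (1.4142 · 1.077) ≈ 73.462
Gain = 20 log₁₀(73.462) ≈ 37.32 dB
∠L = (26.57° + 2.29°) − (45.00° + 21.80°) = -37.94°

At ω = 50 rad/s:
zero (1 + j50·0.25) = 1 + j12.5 → |·| ≈ 12.54, ∠ ≈ 85.43°
zero (1 + j50·0.02) = 1 + j1 → |·| ≈ 1.4142, ∠ ≈ 45.00°
pole (1 + j50·0.5) = 1 + j25 → |·| ≈ 25.02, ∠ ≈ 87.71°
pole (1 + j50·0.2) = 1 + j10 → |·| ≈ 10.05, ∠ ≈ 84.29°
|L| = 100 · 12.54 · 1.4142 / (25.02 · 10.05) ≈ 7.0527
Gain = 20 log₁₀(7.0527) ≈ 16.97 dB
∠L = (85.43° + 45.00°) − (87.71° + 84.29°) = -41.57°

ω = 2: 37.3 dB, -37.9°; ω = 50: 17.0 dB, -41.6°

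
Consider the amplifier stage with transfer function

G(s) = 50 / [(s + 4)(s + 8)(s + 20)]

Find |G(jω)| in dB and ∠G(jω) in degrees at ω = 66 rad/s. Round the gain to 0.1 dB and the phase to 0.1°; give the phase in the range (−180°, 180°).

-75.7 dB, 117.2°

At s = jω = j66:
pole (s+4): 4 + j66 → |·| = √(4²+66²) = √4372 ≈ 66.121, ∠ = arctan(66/4) ≈ 86.53°
pole (s+8): 8 + j66 → |·| = √(8²+66²) = √4420 ≈ 66.483, ∠ = arctan(66/8) ≈ 83.09°
pole (s+20): 20 + j66 → |·| = √(20²+66²) = √4756 ≈ 68.964, ∠ = arctan(66/20) ≈ 73.14°
|G| = 50 / 3.0316e+05 ≈ 0.00016493
Gain = 20 log₁₀(0.00016493) ≈ -75.65 dB
∠G = 0.00° − 242.76° = -242.76° ≡ 117.24° (principal value)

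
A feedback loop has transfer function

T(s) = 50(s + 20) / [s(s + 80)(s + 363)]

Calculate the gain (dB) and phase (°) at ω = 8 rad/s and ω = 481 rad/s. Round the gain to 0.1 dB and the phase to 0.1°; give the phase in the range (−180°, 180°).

At s = jω = j8:
zero (s+20): 20 + j8 → |·| = √(20²+8²) = √464 ≈ 21.541, ∠ = arctan(8/20) ≈ 21.80°
pole (s+80): 80 + j8 → |·| = √(80²+8²) = √6464 ≈ 80.399, ∠ = arctan(8/80) ≈ 5.71°
pole (s+363): 363 + j8 → |·| = √(363²+8²) = √131833 ≈ 363.09, ∠ = arctan(8/363) ≈ 1.26°
pole at origin: |s| = 8, ∠ = 90.00° (in denominator)
|T| = 50 · 21.541 / 2.3354e+05 ≈ 0.0046118
Gain = 20 log₁₀(0.0046118) ≈ -46.72 dB
∠T = 21.80° − 96.97° = -75.17°

At s = jω = j481:
zero (s+20): 20 + j481 → |·| = √(20²+481²) = √231761 ≈ 481.42, ∠ = arctan(481/20) ≈ 87.62°
pole (s+80): 80 + j481 → |·| = √(80²+481²) = √237761 ≈ 487.61, ∠ = arctan(481/80) ≈ 80.56°
pole (s+363): 363 + j481 → |·| = √(363²+481²) = √363130 ≈ 602.6, ∠ = arctan(481/363) ≈ 52.96°
pole at origin: |s| = 481, ∠ = 90.00° (in denominator)
|T| = 50 · 481.42 / 1.4133e+08 ≈ 0.00017032
Gain = 20 log₁₀(0.00017032) ≈ -75.37 dB
∠T = 87.62° − 223.52° = -135.90°

ω = 8: -46.7 dB, -75.2°; ω = 481: -75.4 dB, -135.9°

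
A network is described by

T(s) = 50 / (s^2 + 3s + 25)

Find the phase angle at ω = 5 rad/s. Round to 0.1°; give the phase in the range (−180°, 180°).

At s = jω = j5:
quadratic: (j5)² + 3·j5 + 25 = 0 + j15 → |·| ≈ 15, ∠ ≈ 90.00°
∠T = 0.00° − 90.00° = -90.00°

-90.0°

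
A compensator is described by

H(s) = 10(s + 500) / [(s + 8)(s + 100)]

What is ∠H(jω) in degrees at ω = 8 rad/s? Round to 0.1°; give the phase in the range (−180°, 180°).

-48.7°

At s = jω = j8:
zero (s+500): 500 + j8 → |·| = √(500²+8²) = √250064 ≈ 500.06, ∠ = arctan(8/500) ≈ 0.92°
pole (s+8): 8 + j8 → |·| = √(8²+8²) = √128 ≈ 11.314, ∠ = arctan(8/8) ≈ 45.00°
pole (s+100): 100 + j8 → |·| = √(100²+8²) = √10064 ≈ 100.32, ∠ = arctan(8/100) ≈ 4.57°
∠H = 0.92° − 49.57° = -48.65°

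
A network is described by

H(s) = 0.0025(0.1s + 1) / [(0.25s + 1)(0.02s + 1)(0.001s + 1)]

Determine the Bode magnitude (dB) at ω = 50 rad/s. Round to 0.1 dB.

At ω = 50 rad/s:
zero (1 + j50·0.1) = 1 + j5 → |·| ≈ 5.099, ∠ ≈ 78.69°
pole (1 + j50·0.25) = 1 + j12.5 → |·| ≈ 12.54, ∠ ≈ 85.43°
pole (1 + j50·0.02) = 1 + j1 → |·| ≈ 1.4142, ∠ ≈ 45.00°
pole (1 + j50·0.001) = 1 + j0.05 → |·| ≈ 1.0012, ∠ ≈ 2.86°
|H| = 0.0025 · 5.099 / (12.54 · 1.4142 · 1.0012) ≈ 0.00071795
Gain = 20 log₁₀(0.00071795) ≈ -62.88 dB

-62.9 dB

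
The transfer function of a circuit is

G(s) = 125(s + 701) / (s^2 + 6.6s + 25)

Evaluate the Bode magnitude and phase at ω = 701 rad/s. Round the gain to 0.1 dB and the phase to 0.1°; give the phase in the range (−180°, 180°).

At s = jω = j701:
zero (s+701): 701 + j701 → |·| = √(701²+701²) = √982802 ≈ 991.36, ∠ = arctan(701/701) ≈ 45.00°
quadratic: (j701)² + 6.6·j701 + 25 = -491376 + j4626.6 → |·| ≈ 4.914e+05, ∠ ≈ 179.46°
|G| = 125 · 991.36 / 4.914e+05 ≈ 0.25218
Gain = 20 log₁₀(0.25218) ≈ -11.97 dB
∠G = 45.00° − 179.46° = -134.46°

-12.0 dB, -134.5°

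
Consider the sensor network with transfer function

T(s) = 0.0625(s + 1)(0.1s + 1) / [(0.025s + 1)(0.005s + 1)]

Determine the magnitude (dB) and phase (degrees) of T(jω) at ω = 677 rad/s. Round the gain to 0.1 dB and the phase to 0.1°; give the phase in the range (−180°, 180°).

At ω = 677 rad/s:
zero (1 + j677·1) = 1 + j677 → |·| ≈ 677, ∠ ≈ 89.92°
zero (1 + j677·0.1) = 1 + j67.7 → |·| ≈ 67.707, ∠ ≈ 89.15°
pole (1 + j677·0.025) = 1 + j16.925 → |·| ≈ 16.955, ∠ ≈ 86.62°
pole (1 + j677·0.005) = 1 + j3.385 → |·| ≈ 3.5296, ∠ ≈ 73.54°
|T| = 0.0625 · 677 · 67.707 / (16.955 · 3.5296) ≈ 47.872
Gain = 20 log₁₀(47.872) ≈ 33.60 dB
∠T = (89.92° + 89.15°) − (86.62° + 73.54°) = 18.91°

33.6 dB, 18.9°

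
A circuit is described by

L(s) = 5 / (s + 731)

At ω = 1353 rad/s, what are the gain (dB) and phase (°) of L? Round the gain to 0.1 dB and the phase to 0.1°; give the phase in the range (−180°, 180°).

-49.8 dB, -61.6°

Substitute s = j1353:
Numerator: 5 = 5 + j0
Denominator: (j1353) + 731 = 731 + j1353
|N| = √(5² + 0²) ≈ 5, ∠N ≈ 0.00°
|D| = √(731² + 1353²) ≈ 1537.8, ∠D ≈ 61.62°
|L| = 5 / 1537.8 ≈ 0.0032514
Gain = 20 log₁₀(0.0032514) ≈ -49.76 dB
∠L = 0.00° − 61.62° = -61.62°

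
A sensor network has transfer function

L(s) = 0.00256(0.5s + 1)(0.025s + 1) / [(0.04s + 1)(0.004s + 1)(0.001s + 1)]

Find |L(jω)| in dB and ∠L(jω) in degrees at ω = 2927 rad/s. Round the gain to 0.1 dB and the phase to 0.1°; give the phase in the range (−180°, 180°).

-23.8 dB, -66.6°

At ω = 2927 rad/s:
zero (1 + j2927·0.5) = 1 + j1463.5 → |·| ≈ 1463.5, ∠ ≈ 89.96°
zero (1 + j2927·0.025) = 1 + j73.175 → |·| ≈ 73.182, ∠ ≈ 89.22°
pole (1 + j2927·0.04) = 1 + j117.08 → |·| ≈ 117.08, ∠ ≈ 89.51°
pole (1 + j2927·0.004) = 1 + j11.708 → |·| ≈ 11.751, ∠ ≈ 85.12°
pole (1 + j2927·0.001) = 1 + j2.927 → |·| ≈ 3.0931, ∠ ≈ 71.14°
|L| = 0.00256 · 1463.5 · 73.182 / (117.08 · 11.751 · 3.0931) ≈ 0.06443
Gain = 20 log₁₀(0.06443) ≈ -23.82 dB
∠L = (89.96° + 89.22°) − (89.51° + 85.12° + 71.14°) = -66.59°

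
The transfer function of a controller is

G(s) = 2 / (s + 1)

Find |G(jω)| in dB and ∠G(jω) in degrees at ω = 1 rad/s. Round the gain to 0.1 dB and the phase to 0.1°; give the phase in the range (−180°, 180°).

3.0 dB, -45.0°

At s = jω = j1:
pole (s+1): 1 + j1 → |·| = √(1²+1²) = √2 ≈ 1.4142, ∠ = arctan(1/1) ≈ 45.00°
|G| = 2 / 1.4142 ≈ 1.4142
Gain = 20 log₁₀(1.4142) ≈ 3.01 dB
∠G = 0.00° − 45.00° = -45.00°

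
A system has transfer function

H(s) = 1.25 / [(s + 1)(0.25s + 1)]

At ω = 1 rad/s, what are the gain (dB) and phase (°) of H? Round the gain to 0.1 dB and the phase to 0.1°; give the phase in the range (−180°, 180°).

At ω = 1 rad/s:
pole (1 + j1·1) = 1 + j1 → |·| ≈ 1.4142, ∠ ≈ 45.00°
pole (1 + j1·0.25) = 1 + j0.25 → |·| ≈ 1.0308, ∠ ≈ 14.04°
|H| = 1.25 · 1 / (1.4142 · 1.0308) ≈ 0.85748
Gain = 20 log₁₀(0.85748) ≈ -1.34 dB
∠H = (0°) − (45.00° + 14.04°) = -59.04°

-1.3 dB, -59.0°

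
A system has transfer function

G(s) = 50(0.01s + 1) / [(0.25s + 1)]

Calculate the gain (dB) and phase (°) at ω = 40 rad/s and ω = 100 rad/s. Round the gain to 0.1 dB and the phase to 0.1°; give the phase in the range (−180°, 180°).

At ω = 40 rad/s:
zero (1 + j40·0.01) = 1 + j0.4 → |·| ≈ 1.077, ∠ ≈ 21.80°
pole (1 + j40·0.25) = 1 + j10 → |·| ≈ 10.05, ∠ ≈ 84.29°
|G| = 50 · 1.077 / (10.05) ≈ 5.3582
Gain = 20 log₁₀(5.3582) ≈ 14.58 dB
∠G = (21.80°) − (84.29°) = -62.49°

At ω = 100 rad/s:
zero (1 + j100·0.01) = 1 + j1 → |·| ≈ 1.4142, ∠ ≈ 45.00°
pole (1 + j100·0.25) = 1 + j25 → |·| ≈ 25.02, ∠ ≈ 87.71°
|G| = 50 · 1.4142 / (25.02) ≈ 2.8261
Gain = 20 log₁₀(2.8261) ≈ 9.02 dB
∠G = (45.00°) − (87.71°) = -42.71°

ω = 40: 14.6 dB, -62.5°; ω = 100: 9.0 dB, -42.7°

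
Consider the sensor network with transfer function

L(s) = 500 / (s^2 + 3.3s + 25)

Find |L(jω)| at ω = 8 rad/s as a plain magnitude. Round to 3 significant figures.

At s = jω = j8:
quadratic: (j8)² + 3.3·j8 + 25 = -39 + j26.4 → |·| ≈ 47.095, ∠ ≈ 145.91°
|L| = 500 / 47.095 ≈ 10.617

10.6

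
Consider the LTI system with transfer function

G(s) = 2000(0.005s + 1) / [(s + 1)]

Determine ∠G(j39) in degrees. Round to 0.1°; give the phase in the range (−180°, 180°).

-77.5°

At ω = 39 rad/s:
zero (1 + j39·0.005) = 1 + j0.195 → |·| ≈ 1.0188, ∠ ≈ 11.03°
pole (1 + j39·1) = 1 + j39 → |·| ≈ 39.013, ∠ ≈ 88.53°
∠G = (11.03°) − (88.53°) = -77.50°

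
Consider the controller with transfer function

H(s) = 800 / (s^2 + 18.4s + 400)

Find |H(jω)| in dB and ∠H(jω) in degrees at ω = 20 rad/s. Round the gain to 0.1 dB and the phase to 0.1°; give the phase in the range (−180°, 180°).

6.7 dB, -90.0°

At s = jω = j20:
quadratic: (j20)² + 18.4·j20 + 400 = 0 + j368 → |·| ≈ 368, ∠ ≈ 90.00°
|H| = 800 / 368 ≈ 2.1739
Gain = 20 log₁₀(2.1739) ≈ 6.74 dB
∠H = 0.00° − 90.00° = -90.00°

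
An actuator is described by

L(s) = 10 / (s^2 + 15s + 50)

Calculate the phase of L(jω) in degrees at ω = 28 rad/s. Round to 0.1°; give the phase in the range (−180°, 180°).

Substitute s = j28:
Numerator: 10 = 10 + j0
Denominator: (j28)^2 + 15(j28) + 50 = -734 + j420
|N| = √(10² + 0²) ≈ 10, ∠N ≈ 0.00°
|D| = √(734² + 420²) ≈ 845.67, ∠D ≈ 150.22°
∠L = 0.00° − 150.22° = -150.22°

-150.2°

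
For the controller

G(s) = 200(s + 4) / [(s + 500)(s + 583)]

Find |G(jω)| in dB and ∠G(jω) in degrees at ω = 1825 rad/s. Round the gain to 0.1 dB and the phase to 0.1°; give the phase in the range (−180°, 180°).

At s = jω = j1825:
zero (s+4): 4 + j1825 → |·| = √(4²+1825²) = √3330641 ≈ 1825, ∠ = arctan(1825/4) ≈ 89.87°
pole (s+500): 500 + j1825 → |·| = √(500²+1825²) = √3580625 ≈ 1892.3, ∠ = arctan(1825/500) ≈ 74.68°
pole (s+583): 583 + j1825 → |·| = √(583²+1825²) = √3670514 ≈ 1915.9, ∠ = arctan(1825/583) ≈ 72.28°
|G| = 200 · 1825 / 3.6255e+06 ≈ 0.10068
Gain = 20 log₁₀(0.10068) ≈ -19.94 dB
∠G = 89.87° − 146.96° = -57.09°

-19.9 dB, -57.1°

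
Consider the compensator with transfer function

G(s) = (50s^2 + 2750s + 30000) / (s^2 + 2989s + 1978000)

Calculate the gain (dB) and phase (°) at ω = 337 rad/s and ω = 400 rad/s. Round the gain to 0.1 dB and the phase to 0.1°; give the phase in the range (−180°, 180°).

ω = 337: 8.6 dB, 142.3°; ω = 400: 11.4 dB, 138.8°

Substitute s = j337:
Numerator: 50(j337)^2 + 2750(j337) + 30000 = -5648450 + j926750
Denominator: (j337)^2 + 2989(j337) + 1978000 = 1864431 + j1007293
|N| = √(5648450² + 926750²) ≈ 5.724e+06, ∠N ≈ 170.68°
|D| = √(1864431² + 1007293²) ≈ 2.1191e+06, ∠D ≈ 28.38°
|G| = 5.724e+06 / 2.1191e+06 ≈ 2.7011
Gain = 20 log₁₀(2.7011) ≈ 8.63 dB
∠G = 170.68° − 28.38° = 142.30°

Substitute s = j400:
Numerator: 50(j400)^2 + 2750(j400) + 30000 = -7970000 + j1100000
Denominator: (j400)^2 + 2989(j400) + 1978000 = 1818000 + j1195600
|N| = √(7970000² + 1100000²) ≈ 8.0456e+06, ∠N ≈ 172.14°
|D| = √(1818000² + 1195600²) ≈ 2.1759e+06, ∠D ≈ 33.33°
|G| = 8.0456e+06 / 2.1759e+06 ≈ 3.6976
Gain = 20 log₁₀(3.6976) ≈ 11.36 dB
∠G = 172.14° − 33.33° = 138.81°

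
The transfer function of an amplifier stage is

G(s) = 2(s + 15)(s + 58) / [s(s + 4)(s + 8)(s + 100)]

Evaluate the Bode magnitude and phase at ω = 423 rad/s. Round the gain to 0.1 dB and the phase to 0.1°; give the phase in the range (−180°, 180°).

-99.2 dB, -174.9°

At s = jω = j423:
zero (s+15): 15 + j423 → |·| = √(15²+423²) = √179154 ≈ 423.27, ∠ = arctan(423/15) ≈ 87.97°
zero (s+58): 58 + j423 → |·| = √(58²+423²) = √182293 ≈ 426.96, ∠ = arctan(423/58) ≈ 82.19°
pole (s+4): 4 + j423 → |·| = √(4²+423²) = √178945 ≈ 423.02, ∠ = arctan(423/4) ≈ 89.46°
pole (s+8): 8 + j423 → |·| = √(8²+423²) = √178993 ≈ 423.08, ∠ = arctan(423/8) ≈ 88.92°
pole (s+100): 100 + j423 → |·| = √(100²+423²) = √188929 ≈ 434.66, ∠ = arctan(423/100) ≈ 76.70°
pole at origin: |s| = 423, ∠ = 90.00° (in denominator)
|G| = 2 · 1.8072e+05 / 3.2906e+10 ≈ 1.0984e-05
Gain = 20 log₁₀(1.0984e-05) ≈ -99.18 dB
∠G = 170.16° − 345.08° = -174.92°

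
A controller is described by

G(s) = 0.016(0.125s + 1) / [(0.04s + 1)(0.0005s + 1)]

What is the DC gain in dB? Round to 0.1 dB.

G(0) = 0.016 · 1 / 1 = 0.016
20 log₁₀(0.016) ≈ -35.92 dB

-35.9 dB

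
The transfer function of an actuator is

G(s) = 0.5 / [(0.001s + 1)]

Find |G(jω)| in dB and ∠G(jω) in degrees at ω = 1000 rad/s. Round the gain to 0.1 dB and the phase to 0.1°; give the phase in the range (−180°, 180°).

-9.0 dB, -45.0°

At ω = 1000 rad/s:
pole (1 + j1000·0.001) = 1 + j1 → |·| ≈ 1.4142, ∠ ≈ 45.00°
|G| = 0.5 · 1 / (1.4142) ≈ 0.35356
Gain = 20 log₁₀(0.35356) ≈ -9.03 dB
∠G = (0°) − (45.00°) = -45.00°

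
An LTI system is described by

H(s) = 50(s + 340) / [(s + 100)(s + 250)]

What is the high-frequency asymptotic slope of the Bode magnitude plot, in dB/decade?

Each pole contributes −20 dB/decade at high frequency; each zero contributes +20 dB/decade.
Net: 1 zero(s) − 2 pole(s) → -20 dB/decade.

-20 dB/decade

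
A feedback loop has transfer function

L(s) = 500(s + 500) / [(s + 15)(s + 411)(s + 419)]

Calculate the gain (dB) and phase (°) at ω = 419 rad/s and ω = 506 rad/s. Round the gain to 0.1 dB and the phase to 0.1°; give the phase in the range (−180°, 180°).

At s = jω = j419:
zero (s+500): 500 + j419 → |·| = √(500²+419²) = √425561 ≈ 652.35, ∠ = arctan(419/500) ≈ 39.96°
pole (s+15): 15 + j419 → |·| = √(15²+419²) = √175786 ≈ 419.27, ∠ = arctan(419/15) ≈ 87.95°
pole (s+411): 411 + j419 → |·| = √(411²+419²) = √344482 ≈ 586.93, ∠ = arctan(419/411) ≈ 45.55°
pole (s+419): 419 + j419 → |·| = √(419²+419²) = √351122 ≈ 592.56, ∠ = arctan(419/419) ≈ 45.00°
|L| = 500 · 652.35 / 1.4582e+08 ≈ 0.0022368
Gain = 20 log₁₀(0.0022368) ≈ -53.01 dB
∠L = 39.96° − 178.50° = -138.54°

At s = jω = j506:
zero (s+500): 500 + j506 → |·| = √(500²+506²) = √506036 ≈ 711.36, ∠ = arctan(506/500) ≈ 45.34°
pole (s+15): 15 + j506 → |·| = √(15²+506²) = √256261 ≈ 506.22, ∠ = arctan(506/15) ≈ 88.30°
pole (s+411): 411 + j506 → |·| = √(411²+506²) = √424957 ≈ 651.89, ∠ = arctan(506/411) ≈ 50.91°
pole (s+419): 419 + j506 → |·| = √(419²+506²) = √431597 ≈ 656.96, ∠ = arctan(506/419) ≈ 50.37°
|L| = 500 · 711.36 / 2.168e+08 ≈ 0.0016406
Gain = 20 log₁₀(0.0016406) ≈ -55.70 dB
∠L = 45.34° − 189.58° = -144.24°

ω = 419: -53.0 dB, -138.5°; ω = 506: -55.7 dB, -144.2°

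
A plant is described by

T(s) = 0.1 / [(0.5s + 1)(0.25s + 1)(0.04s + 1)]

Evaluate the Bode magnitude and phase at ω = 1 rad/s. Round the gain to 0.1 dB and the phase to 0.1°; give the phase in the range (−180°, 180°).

-21.2 dB, -42.9°

At ω = 1 rad/s:
pole (1 + j1·0.5) = 1 + j0.5 → |·| ≈ 1.118, ∠ ≈ 26.57°
pole (1 + j1·0.25) = 1 + j0.25 → |·| ≈ 1.0308, ∠ ≈ 14.04°
pole (1 + j1·0.04) = 1 + j0.04 → |·| ≈ 1.0008, ∠ ≈ 2.29°
|T| = 0.1 · 1 / (1.118 · 1.0308 · 1.0008) ≈ 0.086703
Gain = 20 log₁₀(0.086703) ≈ -21.24 dB
∠T = (0°) − (26.57° + 14.04° + 2.29°) = -42.90°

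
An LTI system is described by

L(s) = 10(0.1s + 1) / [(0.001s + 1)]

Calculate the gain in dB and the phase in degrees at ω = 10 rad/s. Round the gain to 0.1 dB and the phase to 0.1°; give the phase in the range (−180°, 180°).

23.0 dB, 44.4°

At ω = 10 rad/s:
zero (1 + j10·0.1) = 1 + j1 → |·| ≈ 1.4142, ∠ ≈ 45.00°
pole (1 + j10·0.001) = 1 + j0.01 → |·| ≈ 1, ∠ ≈ 0.57°
|L| = 10 · 1.4142 / (1) ≈ 14.142
Gain = 20 log₁₀(14.142) ≈ 23.01 dB
∠L = (45.00°) − (0.57°) = 44.43°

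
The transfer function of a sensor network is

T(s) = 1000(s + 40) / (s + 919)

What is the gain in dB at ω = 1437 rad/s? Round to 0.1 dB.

58.5 dB

At s = jω = j1437:
zero (s+40): 40 + j1437 → |·| = √(40²+1437²) = √2066569 ≈ 1437.6, ∠ = arctan(1437/40) ≈ 88.41°
pole (s+919): 919 + j1437 → |·| = √(919²+1437²) = √2909530 ≈ 1705.7, ∠ = arctan(1437/919) ≈ 57.40°
|T| = 1000 · 1437.6 / 1705.7 ≈ 842.82
Gain = 20 log₁₀(842.82) ≈ 58.51 dB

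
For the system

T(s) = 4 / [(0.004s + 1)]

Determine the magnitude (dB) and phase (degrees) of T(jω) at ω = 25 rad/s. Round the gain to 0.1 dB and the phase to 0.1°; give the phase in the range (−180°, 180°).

At ω = 25 rad/s:
pole (1 + j25·0.004) = 1 + j0.1 → |·| ≈ 1.005, ∠ ≈ 5.71°
|T| = 4 · 1 / (1.005) ≈ 3.9801
Gain = 20 log₁₀(3.9801) ≈ 12.00 dB
∠T = (0°) − (5.71°) = -5.71°

12.0 dB, -5.7°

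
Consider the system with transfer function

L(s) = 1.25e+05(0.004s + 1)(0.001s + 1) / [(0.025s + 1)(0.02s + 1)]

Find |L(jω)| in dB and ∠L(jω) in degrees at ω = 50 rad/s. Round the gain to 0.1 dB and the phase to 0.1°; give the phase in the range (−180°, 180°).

95.0 dB, -82.2°

At ω = 50 rad/s:
zero (1 + j50·0.004) = 1 + j0.2 → |·| ≈ 1.0198, ∠ ≈ 11.31°
zero (1 + j50·0.001) = 1 + j0.05 → |·| ≈ 1.0012, ∠ ≈ 2.86°
pole (1 + j50·0.025) = 1 + j1.25 → |·| ≈ 1.6008, ∠ ≈ 51.34°
pole (1 + j50·0.02) = 1 + j1 → |·| ≈ 1.4142, ∠ ≈ 45.00°
|L| = 1.25e+05 · 1.0198 · 1.0012 / (1.6008 · 1.4142) ≈ 56376
Gain = 20 log₁₀(56376) ≈ 95.02 dB
∠L = (11.31° + 2.86°) − (51.34° + 45.00°) = -82.17°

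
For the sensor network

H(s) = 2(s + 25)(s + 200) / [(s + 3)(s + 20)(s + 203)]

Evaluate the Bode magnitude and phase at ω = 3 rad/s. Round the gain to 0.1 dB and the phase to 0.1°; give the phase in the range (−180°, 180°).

At s = jω = j3:
zero (s+25): 25 + j3 → |·| = √(25²+3²) = √634 ≈ 25.179, ∠ = arctan(3/25) ≈ 6.84°
zero (s+200): 200 + j3 → |·| = √(200²+3²) = √40009 ≈ 200.02, ∠ = arctan(3/200) ≈ 0.86°
pole (s+3): 3 + j3 → |·| = √(3²+3²) = √18 ≈ 4.2426, ∠ = arctan(3/3) ≈ 45.00°
pole (s+20): 20 + j3 → |·| = √(20²+3²) = √409 ≈ 20.224, ∠ = arctan(3/20) ≈ 8.53°
pole (s+203): 203 + j3 → |·| = √(203²+3²) = √41218 ≈ 203.02, ∠ = arctan(3/203) ≈ 0.85°
|H| = 2 · 5036.3 / 17420 ≈ 0.57822
Gain = 20 log₁₀(0.57822) ≈ -4.76 dB
∠H = 7.70° − 54.38° = -46.68°

-4.8 dB, -46.7°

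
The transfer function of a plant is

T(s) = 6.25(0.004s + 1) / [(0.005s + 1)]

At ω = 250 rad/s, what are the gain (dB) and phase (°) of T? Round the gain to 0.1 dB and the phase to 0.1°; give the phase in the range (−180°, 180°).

14.8 dB, -6.3°

At ω = 250 rad/s:
zero (1 + j250·0.004) = 1 + j1 → |·| ≈ 1.4142, ∠ ≈ 45.00°
pole (1 + j250·0.005) = 1 + j1.25 → |·| ≈ 1.6008, ∠ ≈ 51.34°
|T| = 6.25 · 1.4142 / (1.6008) ≈ 5.5215
Gain = 20 log₁₀(5.5215) ≈ 14.84 dB
∠T = (45.00°) − (51.34°) = -6.34°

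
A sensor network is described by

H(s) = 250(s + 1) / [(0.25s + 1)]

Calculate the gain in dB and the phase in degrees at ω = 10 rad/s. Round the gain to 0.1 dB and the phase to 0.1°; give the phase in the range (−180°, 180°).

59.4 dB, 16.1°

At ω = 10 rad/s:
zero (1 + j10·1) = 1 + j10 → |·| ≈ 10.05, ∠ ≈ 84.29°
pole (1 + j10·0.25) = 1 + j2.5 → |·| ≈ 2.6926, ∠ ≈ 68.20°
|H| = 250 · 10.05 / (2.6926) ≈ 933.11
Gain = 20 log₁₀(933.11) ≈ 59.40 dB
∠H = (84.29°) − (68.20°) = 16.09°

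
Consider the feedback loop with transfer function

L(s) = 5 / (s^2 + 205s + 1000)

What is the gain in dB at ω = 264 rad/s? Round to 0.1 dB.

Substitute s = j264:
Numerator: 5 = 5 + j0
Denominator: (j264)^2 + 205(j264) + 1000 = -68696 + j54120
|N| = √(5² + 0²) ≈ 5, ∠N ≈ 0.00°
|D| = √(68696² + 54120²) ≈ 87454, ∠D ≈ 141.77°
|L| = 5 / 87454 ≈ 5.7173e-05
Gain = 20 log₁₀(5.7173e-05) ≈ -84.86 dB

-84.9 dB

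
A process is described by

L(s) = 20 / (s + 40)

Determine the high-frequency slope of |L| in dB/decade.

-20 dB/decade

Each pole contributes −20 dB/decade at high frequency; each zero contributes +20 dB/decade.
Net: 0 zero(s) − 1 pole(s) → -20 dB/decade.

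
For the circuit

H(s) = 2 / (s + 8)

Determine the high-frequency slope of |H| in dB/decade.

-20 dB/decade

Each pole contributes −20 dB/decade at high frequency; each zero contributes +20 dB/decade.
Net: 0 zero(s) − 1 pole(s) → -20 dB/decade.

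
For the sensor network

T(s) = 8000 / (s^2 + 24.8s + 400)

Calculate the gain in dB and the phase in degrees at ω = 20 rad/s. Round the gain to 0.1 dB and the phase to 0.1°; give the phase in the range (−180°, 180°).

24.2 dB, -90.0°

At s = jω = j20:
quadratic: (j20)² + 24.8·j20 + 400 = 0 + j496 → |·| ≈ 496, ∠ ≈ 90.00°
|T| = 8000 / 496 ≈ 16.129
Gain = 20 log₁₀(16.129) ≈ 24.15 dB
∠T = 0.00° − 90.00° = -90.00°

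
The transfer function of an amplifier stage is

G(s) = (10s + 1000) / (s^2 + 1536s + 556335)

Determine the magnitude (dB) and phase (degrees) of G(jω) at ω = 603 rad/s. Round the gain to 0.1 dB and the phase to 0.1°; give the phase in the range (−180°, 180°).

Substitute s = j603:
Numerator: 10(j603) + 1000 = 1000 + j6030
Denominator: (j603)^2 + 1536(j603) + 556335 = 192726 + j926208
|N| = √(1000² + 6030²) ≈ 6112.4, ∠N ≈ 80.58°
|D| = √(192726² + 926208²) ≈ 9.4605e+05, ∠D ≈ 78.25°
|G| = 6112.4 / 9.4605e+05 ≈ 0.006461
Gain = 20 log₁₀(0.006461) ≈ -43.79 dB
∠G = 80.58° − 78.25° = 2.33°

-43.8 dB, 2.3°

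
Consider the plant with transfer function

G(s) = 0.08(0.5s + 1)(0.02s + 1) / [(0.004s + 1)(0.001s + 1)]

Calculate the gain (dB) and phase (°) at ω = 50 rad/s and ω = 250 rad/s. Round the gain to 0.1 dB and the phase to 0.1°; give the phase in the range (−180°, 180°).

ω = 50: 8.9 dB, 118.5°; ω = 250: 30.9 dB, 109.2°

At ω = 50 rad/s:
zero (1 + j50·0.5) = 1 + j25 → |·| ≈ 25.02, ∠ ≈ 87.71°
zero (1 + j50·0.02) = 1 + j1 → |·| ≈ 1.4142, ∠ ≈ 45.00°
pole (1 + j50·0.004) = 1 + j0.2 → |·| ≈ 1.0198, ∠ ≈ 11.31°
pole (1 + j50·0.001) = 1 + j0.05 → |·| ≈ 1.0012, ∠ ≈ 2.86°
|G| = 0.08 · 25.02 · 1.4142 / (1.0198 · 1.0012) ≈ 2.7724
Gain = 20 log₁₀(2.7724) ≈ 8.86 dB
∠G = (87.71° + 45.00°) − (11.31° + 2.86°) = 118.54°

At ω = 250 rad/s:
zero (1 + j250·0.5) = 1 + j125 → |·| ≈ 125, ∠ ≈ 89.54°
zero (1 + j250·0.02) = 1 + j5 → |·| ≈ 5.099, ∠ ≈ 78.69°
pole (1 + j250·0.004) = 1 + j1 → |·| ≈ 1.4142, ∠ ≈ 45.00°
pole (1 + j250·0.001) = 1 + j0.25 → |·| ≈ 1.0308, ∠ ≈ 14.04°
|G| = 0.08 · 125 · 5.099 / (1.4142 · 1.0308) ≈ 34.978
Gain = 20 log₁₀(34.978) ≈ 30.88 dB
∠G = (89.54° + 78.69°) − (45.00° + 14.04°) = 109.19°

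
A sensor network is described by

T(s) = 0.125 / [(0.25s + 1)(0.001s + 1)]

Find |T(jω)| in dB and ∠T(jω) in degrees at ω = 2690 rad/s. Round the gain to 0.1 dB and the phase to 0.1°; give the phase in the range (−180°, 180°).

At ω = 2690 rad/s:
pole (1 + j2690·0.25) = 1 + j672.5 → |·| ≈ 672.5, ∠ ≈ 89.91°
pole (1 + j2690·0.001) = 1 + j2.69 → |·| ≈ 2.8699, ∠ ≈ 69.61°
|T| = 0.125 · 1 / (672.5 · 2.8699) ≈ 6.4767e-05
Gain = 20 log₁₀(6.4767e-05) ≈ -83.77 dB
∠T = (0°) − (89.91° + 69.61°) = -159.52°

-83.8 dB, -159.5°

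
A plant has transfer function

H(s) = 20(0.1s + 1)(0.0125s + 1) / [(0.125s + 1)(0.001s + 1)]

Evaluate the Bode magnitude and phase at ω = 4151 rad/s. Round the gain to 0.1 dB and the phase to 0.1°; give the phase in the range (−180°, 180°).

45.8 dB, 12.4°

At ω = 4151 rad/s:
zero (1 + j4151·0.1) = 1 + j415.1 → |·| ≈ 415.1, ∠ ≈ 89.86°
zero (1 + j4151·0.0125) = 1 + j51.8875 → |·| ≈ 51.897, ∠ ≈ 88.90°
pole (1 + j4151·0.125) = 1 + j518.875 → |·| ≈ 518.88, ∠ ≈ 89.89°
pole (1 + j4151·0.001) = 1 + j4.151 → |·| ≈ 4.2698, ∠ ≈ 76.46°
|H| = 20 · 415.1 · 51.897 / (518.88 · 4.2698) ≈ 194.47
Gain = 20 log₁₀(194.47) ≈ 45.78 dB
∠H = (89.86° + 88.90°) − (89.89° + 76.46°) = 12.41°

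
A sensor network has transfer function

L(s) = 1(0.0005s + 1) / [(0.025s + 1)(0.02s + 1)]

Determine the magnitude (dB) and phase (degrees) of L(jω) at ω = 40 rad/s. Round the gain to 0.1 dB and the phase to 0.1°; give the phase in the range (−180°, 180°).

-5.2 dB, -82.5°

At ω = 40 rad/s:
zero (1 + j40·0.0005) = 1 + j0.02 → |·| ≈ 1.0002, ∠ ≈ 1.15°
pole (1 + j40·0.025) = 1 + j1 → |·| ≈ 1.4142, ∠ ≈ 45.00°
pole (1 + j40·0.02) = 1 + j0.8 → |·| ≈ 1.2806, ∠ ≈ 38.66°
|L| = 1 · 1.0002 / (1.4142 · 1.2806) ≈ 0.55228
Gain = 20 log₁₀(0.55228) ≈ -5.16 dB
∠L = (1.15°) − (45.00° + 38.66°) = -82.51°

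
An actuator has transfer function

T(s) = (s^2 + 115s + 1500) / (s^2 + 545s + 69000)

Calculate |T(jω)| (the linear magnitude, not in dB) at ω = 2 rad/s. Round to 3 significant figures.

Substitute s = j2:
Numerator: (j2)^2 + 115(j2) + 1500 = 1496 + j230
Denominator: (j2)^2 + 545(j2) + 69000 = 68996 + j1090
|N| = √(1496² + 230²) ≈ 1513.6, ∠N ≈ 8.74°
|D| = √(68996² + 1090²) ≈ 69005, ∠D ≈ 0.91°
|T| = 1513.6 / 69005 ≈ 0.021935

0.0219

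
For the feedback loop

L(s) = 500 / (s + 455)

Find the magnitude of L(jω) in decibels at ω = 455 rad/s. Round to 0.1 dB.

Substitute s = j455:
Numerator: 500 = 500 + j0
Denominator: (j455) + 455 = 455 + j455
|N| = √(500² + 0²) ≈ 500, ∠N ≈ 0.00°
|D| = √(455² + 455²) ≈ 643.47, ∠D ≈ 45.00°
|L| = 500 / 643.47 ≈ 0.77704
Gain = 20 log₁₀(0.77704) ≈ -2.19 dB

-2.2 dB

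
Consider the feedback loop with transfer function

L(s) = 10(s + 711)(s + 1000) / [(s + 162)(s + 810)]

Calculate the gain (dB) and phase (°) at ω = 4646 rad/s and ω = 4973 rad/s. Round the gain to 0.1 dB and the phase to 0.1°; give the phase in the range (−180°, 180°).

ω = 4646: 20.2 dB, -9.0°; ω = 4973: 20.1 dB, -8.4°

At s = jω = j4646:
zero (s+711): 711 + j4646 → |·| = √(711²+4646²) = √22090837 ≈ 4700.1, ∠ = arctan(4646/711) ≈ 81.30°
zero (s+1000): 1000 + j4646 → |·| = √(1000²+4646²) = √22585316 ≈ 4752.4, ∠ = arctan(4646/1000) ≈ 77.85°
pole (s+162): 162 + j4646 → |·| = √(162²+4646²) = √21611560 ≈ 4648.8, ∠ = arctan(4646/162) ≈ 88.00°
pole (s+810): 810 + j4646 → |·| = √(810²+4646²) = √22241416 ≈ 4716.1, ∠ = arctan(4646/810) ≈ 80.11°
|L| = 10 · 2.2337e+07 / 2.1924e+07 ≈ 10.188
Gain = 20 log₁₀(10.188) ≈ 20.16 dB
∠L = 159.15° − 168.11° = -8.96°

At s = jω = j4973:
zero (s+711): 711 + j4973 → |·| = √(711²+4973²) = √25236250 ≈ 5023.6, ∠ = arctan(4973/711) ≈ 81.86°
zero (s+1000): 1000 + j4973 → |·| = √(1000²+4973²) = √25730729 ≈ 5072.5, ∠ = arctan(4973/1000) ≈ 78.63°
pole (s+162): 162 + j4973 → |·| = √(162²+4973²) = √24756973 ≈ 4975.6, ∠ = arctan(4973/162) ≈ 88.13°
pole (s+810): 810 + j4973 → |·| = √(810²+4973²) = √25386829 ≈ 5038.5, ∠ = arctan(4973/810) ≈ 80.75°
|L| = 10 · 2.5482e+07 / 2.507e+07 ≈ 10.164
Gain = 20 log₁₀(10.164) ≈ 20.14 dB
∠L = 160.49° − 168.88° = -8.39°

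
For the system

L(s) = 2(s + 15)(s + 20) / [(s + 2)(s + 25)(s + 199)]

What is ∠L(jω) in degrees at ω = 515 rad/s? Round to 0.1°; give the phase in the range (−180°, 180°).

-69.8°

At s = jω = j515:
zero (s+15): 15 + j515 → |·| = √(15²+515²) = √265450 ≈ 515.22, ∠ = arctan(515/15) ≈ 88.33°
zero (s+20): 20 + j515 → |·| = √(20²+515²) = √265625 ≈ 515.39, ∠ = arctan(515/20) ≈ 87.78°
pole (s+2): 2 + j515 → |·| = √(2²+515²) = √265229 ≈ 515, ∠ = arctan(515/2) ≈ 89.78°
pole (s+25): 25 + j515 → |·| = √(25²+515²) = √265850 ≈ 515.61, ∠ = arctan(515/25) ≈ 87.22°
pole (s+199): 199 + j515 → |·| = √(199²+515²) = √304826 ≈ 552.11, ∠ = arctan(515/199) ≈ 68.87°
∠L = 176.11° − 245.87° = -69.76°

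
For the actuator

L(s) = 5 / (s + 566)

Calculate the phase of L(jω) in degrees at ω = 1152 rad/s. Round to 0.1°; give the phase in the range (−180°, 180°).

Substitute s = j1152:
Numerator: 5 = 5 + j0
Denominator: (j1152) + 566 = 566 + j1152
|N| = √(5² + 0²) ≈ 5, ∠N ≈ 0.00°
|D| = √(566² + 1152²) ≈ 1283.5, ∠D ≈ 63.83°
∠L = 0.00° − 63.83° = -63.83°

-63.8°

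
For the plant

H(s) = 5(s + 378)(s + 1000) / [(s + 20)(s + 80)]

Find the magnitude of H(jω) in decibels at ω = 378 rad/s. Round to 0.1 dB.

25.8 dB

At s = jω = j378:
zero (s+378): 378 + j378 → |·| = √(378²+378²) = √285768 ≈ 534.57, ∠ = arctan(378/378) ≈ 45.00°
zero (s+1000): 1000 + j378 → |·| = √(1000²+378²) = √1142884 ≈ 1069.1, ∠ = arctan(378/1000) ≈ 20.71°
pole (s+20): 20 + j378 → |·| = √(20²+378²) = √143284 ≈ 378.53, ∠ = arctan(378/20) ≈ 86.97°
pole (s+80): 80 + j378 → |·| = √(80²+378²) = √149284 ≈ 386.37, ∠ = arctan(378/80) ≈ 78.05°
|H| = 5 · 5.7151e+05 / 1.4625e+05 ≈ 19.539
Gain = 20 log₁₀(19.539) ≈ 25.82 dB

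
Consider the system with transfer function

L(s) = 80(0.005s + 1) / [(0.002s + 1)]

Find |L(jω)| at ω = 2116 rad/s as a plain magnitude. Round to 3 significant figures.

At ω = 2116 rad/s:
zero (1 + j2116·0.005) = 1 + j10.58 → |·| ≈ 10.627, ∠ ≈ 84.60°
pole (1 + j2116·0.002) = 1 + j4.232 → |·| ≈ 4.3485, ∠ ≈ 76.71°
|L| = 80 · 10.627 / (4.3485) ≈ 195.51

196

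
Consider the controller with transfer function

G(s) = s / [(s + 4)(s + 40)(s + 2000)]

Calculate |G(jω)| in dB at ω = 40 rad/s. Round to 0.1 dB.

-101.1 dB

At s = jω = j40:
zero at origin: s = j40 → |·| = 40, ∠ = 90.00°
pole (s+4): 4 + j40 → |·| = √(4²+40²) = √1616 ≈ 40.2, ∠ = arctan(40/4) ≈ 84.29°
pole (s+40): 40 + j40 → |·| = √(40²+40²) = √3200 ≈ 56.569, ∠ = arctan(40/40) ≈ 45.00°
pole (s+2000): 2000 + j40 → |·| = √(2000²+40²) = √4001600 ≈ 2000.4, ∠ = arctan(40/2000) ≈ 1.15°
|G| = 1 · 40 / 4.5491e+06 ≈ 8.7929e-06
Gain = 20 log₁₀(8.7929e-06) ≈ -101.12 dB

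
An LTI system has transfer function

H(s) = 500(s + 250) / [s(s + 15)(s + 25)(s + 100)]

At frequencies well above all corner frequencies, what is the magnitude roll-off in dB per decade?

Each pole contributes −20 dB/decade at high frequency; each zero contributes +20 dB/decade.
Net: 1 zero(s) − 4 pole(s) → -60 dB/decade.

-60 dB/decade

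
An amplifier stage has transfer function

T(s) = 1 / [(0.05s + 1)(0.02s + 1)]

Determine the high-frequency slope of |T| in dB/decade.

-40 dB/decade

Each pole contributes −20 dB/decade at high frequency; each zero contributes +20 dB/decade.
Net: 0 zero(s) − 2 pole(s) → -40 dB/decade.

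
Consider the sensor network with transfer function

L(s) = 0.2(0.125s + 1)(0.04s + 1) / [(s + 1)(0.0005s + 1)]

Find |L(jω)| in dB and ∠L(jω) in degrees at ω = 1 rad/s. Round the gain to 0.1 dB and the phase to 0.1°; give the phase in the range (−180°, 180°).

-16.9 dB, -35.6°

At ω = 1 rad/s:
zero (1 + j1·0.125) = 1 + j0.125 → |·| ≈ 1.0078, ∠ ≈ 7.13°
zero (1 + j1·0.04) = 1 + j0.04 → |·| ≈ 1.0008, ∠ ≈ 2.29°
pole (1 + j1·1) = 1 + j1 → |·| ≈ 1.4142, ∠ ≈ 45.00°
pole (1 + j1·0.0005) = 1 + j0.0005 → |·| ≈ 1, ∠ ≈ 0.03°
|L| = 0.2 · 1.0078 · 1.0008 / (1.4142 · 1) ≈ 0.14264
Gain = 20 log₁₀(0.14264) ≈ -16.92 dB
∠L = (7.13° + 2.29°) − (45.00° + 0.03°) = -35.61°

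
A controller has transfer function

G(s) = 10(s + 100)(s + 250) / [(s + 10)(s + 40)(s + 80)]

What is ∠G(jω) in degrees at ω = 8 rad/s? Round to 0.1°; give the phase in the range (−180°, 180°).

-49.3°

At s = jω = j8:
zero (s+100): 100 + j8 → |·| = √(100²+8²) = √10064 ≈ 100.32, ∠ = arctan(8/100) ≈ 4.57°
zero (s+250): 250 + j8 → |·| = √(250²+8²) = √62564 ≈ 250.13, ∠ = arctan(8/250) ≈ 1.83°
pole (s+10): 10 + j8 → |·| = √(10²+8²) = √164 ≈ 12.806, ∠ = arctan(8/10) ≈ 38.66°
pole (s+40): 40 + j8 → |·| = √(40²+8²) = √1664 ≈ 40.792, ∠ = arctan(8/40) ≈ 11.31°
pole (s+80): 80 + j8 → |·| = √(80²+8²) = √6464 ≈ 80.399, ∠ = arctan(8/80) ≈ 5.71°
∠G = 6.40° − 55.68° = -49.28°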